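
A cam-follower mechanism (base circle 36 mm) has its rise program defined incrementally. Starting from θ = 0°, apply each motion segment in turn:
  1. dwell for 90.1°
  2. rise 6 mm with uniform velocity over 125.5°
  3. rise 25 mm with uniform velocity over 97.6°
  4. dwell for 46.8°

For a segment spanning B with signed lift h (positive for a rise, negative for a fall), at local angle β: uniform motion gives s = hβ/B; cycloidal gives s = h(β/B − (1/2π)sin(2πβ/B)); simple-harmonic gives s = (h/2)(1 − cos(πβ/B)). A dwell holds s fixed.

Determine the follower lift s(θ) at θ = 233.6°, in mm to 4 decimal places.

seg 1 [0°–90.1°] dwell: s stays 0.0000
seg 2 [90.1°–215.6°] uniform, h=6: full span → s += 6 → s = 6.0000
seg 3 [215.6°–313.2°] uniform, h=25: θ=233.6° here. β=18, B=97.6. 25·18/97.6 = 4.6107 → s = 10.6107

10.6107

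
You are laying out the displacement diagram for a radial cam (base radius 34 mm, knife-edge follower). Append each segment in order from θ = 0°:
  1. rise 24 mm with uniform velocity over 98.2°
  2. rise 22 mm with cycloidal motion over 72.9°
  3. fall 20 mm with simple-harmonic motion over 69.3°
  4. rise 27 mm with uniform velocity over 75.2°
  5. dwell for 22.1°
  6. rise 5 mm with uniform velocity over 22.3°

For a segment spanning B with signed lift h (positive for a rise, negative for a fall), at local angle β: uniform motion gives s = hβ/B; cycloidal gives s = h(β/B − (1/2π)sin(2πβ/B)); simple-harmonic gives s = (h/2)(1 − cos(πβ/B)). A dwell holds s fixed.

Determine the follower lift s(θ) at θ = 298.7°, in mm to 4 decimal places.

seg 1 [0°–98.2°] uniform, h=24: full span → s += 24 → s = 24.0000
seg 2 [98.2°–171.1°] cycloidal, h=22: full span → s += 22 → s = 46.0000
seg 3 [171.1°–240.4°] simple-harmonic, h=-20: full span → s += -20 → s = 26.0000
seg 4 [240.4°–315.6°] uniform, h=27: θ=298.7° here. β=58.3, B=75.2. 27·58.3/75.2 = 20.9322 → s = 46.9322

46.9322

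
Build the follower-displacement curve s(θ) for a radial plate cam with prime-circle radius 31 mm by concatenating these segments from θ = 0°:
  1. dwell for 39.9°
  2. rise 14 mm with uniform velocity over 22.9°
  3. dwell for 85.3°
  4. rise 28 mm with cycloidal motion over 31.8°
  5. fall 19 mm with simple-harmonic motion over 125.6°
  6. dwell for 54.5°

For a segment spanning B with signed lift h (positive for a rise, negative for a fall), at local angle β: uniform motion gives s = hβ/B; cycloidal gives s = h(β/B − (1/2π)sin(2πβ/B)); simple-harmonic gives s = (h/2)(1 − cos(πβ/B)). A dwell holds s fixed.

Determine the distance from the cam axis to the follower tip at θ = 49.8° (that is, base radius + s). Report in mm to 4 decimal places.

seg 1 [0°–39.9°] dwell: s stays 0.0000
seg 2 [39.9°–62.8°] uniform, h=14: θ=49.8° here. β=9.9, B=22.9. 14·9.9/22.9 = 6.0524 → s = 6.0524
radial distance = base radius + s = 31 + 6.0524 = 37.0524

37.0524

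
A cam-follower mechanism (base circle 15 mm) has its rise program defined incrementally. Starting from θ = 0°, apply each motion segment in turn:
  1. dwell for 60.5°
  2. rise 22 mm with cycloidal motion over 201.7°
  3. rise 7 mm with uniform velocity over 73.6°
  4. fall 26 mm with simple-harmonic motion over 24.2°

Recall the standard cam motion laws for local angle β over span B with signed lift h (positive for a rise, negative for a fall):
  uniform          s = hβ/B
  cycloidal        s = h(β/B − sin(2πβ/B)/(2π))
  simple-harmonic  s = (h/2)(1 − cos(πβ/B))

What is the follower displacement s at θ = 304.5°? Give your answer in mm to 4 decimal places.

seg 1 [0°–60.5°] dwell: s stays 0.0000
seg 2 [60.5°–262.2°] cycloidal, h=22: full span → s += 22 → s = 22.0000
seg 3 [262.2°–335.8°] uniform, h=7: θ=304.5° here. β=42.3, B=73.6. 7·42.3/73.6 = 4.0231 → s = 26.0231

26.0231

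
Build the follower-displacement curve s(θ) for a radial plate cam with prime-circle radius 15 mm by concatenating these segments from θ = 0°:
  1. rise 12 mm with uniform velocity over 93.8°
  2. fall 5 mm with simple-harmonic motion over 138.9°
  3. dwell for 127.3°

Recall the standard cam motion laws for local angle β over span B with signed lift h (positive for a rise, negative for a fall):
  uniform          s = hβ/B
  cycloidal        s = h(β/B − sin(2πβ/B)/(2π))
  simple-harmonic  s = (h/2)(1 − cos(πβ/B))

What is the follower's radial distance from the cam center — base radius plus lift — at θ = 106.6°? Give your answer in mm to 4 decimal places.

seg 1 [0°–93.8°] uniform, h=12: full span → s += 12 → s = 12.0000
seg 2 [93.8°–232.7°] simple-harmonic, h=-5: θ=106.6° here. β=12.8, B=138.9. -5/2·(1 − cos(π·0.0922)) = -0.1040 → s = 11.8960
radial distance = base radius + s = 15 + 11.8960 = 26.8960

26.8960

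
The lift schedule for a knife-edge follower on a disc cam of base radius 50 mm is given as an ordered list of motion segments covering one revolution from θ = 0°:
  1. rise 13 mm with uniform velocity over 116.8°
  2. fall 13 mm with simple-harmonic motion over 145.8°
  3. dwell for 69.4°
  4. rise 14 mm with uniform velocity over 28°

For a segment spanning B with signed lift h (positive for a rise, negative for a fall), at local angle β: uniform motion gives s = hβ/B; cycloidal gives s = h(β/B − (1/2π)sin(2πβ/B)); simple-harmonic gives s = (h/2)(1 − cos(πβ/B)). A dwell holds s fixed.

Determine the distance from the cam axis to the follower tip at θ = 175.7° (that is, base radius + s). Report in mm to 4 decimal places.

seg 1 [0°–116.8°] uniform, h=13: full span → s += 13 → s = 13.0000
seg 2 [116.8°–262.6°] simple-harmonic, h=-13: θ=175.7° here. β=58.9, B=145.8. -13/2·(1 − cos(π·0.4040)) = -4.5688 → s = 8.4312
radial distance = base radius + s = 50 + 8.4312 = 58.4312

58.4312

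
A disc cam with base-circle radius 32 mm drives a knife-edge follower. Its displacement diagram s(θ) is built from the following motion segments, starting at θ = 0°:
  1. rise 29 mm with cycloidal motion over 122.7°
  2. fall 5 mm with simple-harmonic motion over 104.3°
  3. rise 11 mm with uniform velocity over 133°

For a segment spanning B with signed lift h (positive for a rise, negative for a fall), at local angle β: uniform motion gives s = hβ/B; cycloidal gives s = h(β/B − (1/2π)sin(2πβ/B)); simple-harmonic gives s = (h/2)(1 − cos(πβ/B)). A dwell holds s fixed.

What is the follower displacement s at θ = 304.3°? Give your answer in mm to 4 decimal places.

seg 1 [0°–122.7°] cycloidal, h=29: full span → s += 29 → s = 29.0000
seg 2 [122.7°–227°] simple-harmonic, h=-5: full span → s += -5 → s = 24.0000
seg 3 [227°–360°] uniform, h=11: θ=304.3° here. β=77.3, B=133. 11·77.3/133 = 6.3932 → s = 30.3932

30.3932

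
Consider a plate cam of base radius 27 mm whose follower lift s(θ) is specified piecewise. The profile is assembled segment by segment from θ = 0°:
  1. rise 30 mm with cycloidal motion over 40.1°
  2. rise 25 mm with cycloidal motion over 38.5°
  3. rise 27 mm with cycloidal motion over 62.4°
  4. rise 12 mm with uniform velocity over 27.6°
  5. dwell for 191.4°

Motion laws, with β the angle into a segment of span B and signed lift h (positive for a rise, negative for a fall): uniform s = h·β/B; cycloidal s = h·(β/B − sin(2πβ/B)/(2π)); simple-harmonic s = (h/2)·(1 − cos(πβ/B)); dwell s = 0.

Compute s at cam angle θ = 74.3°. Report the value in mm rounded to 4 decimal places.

seg 1 [0°–40.1°] cycloidal, h=30: full span → s += 30 → s = 30.0000
seg 2 [40.1°–78.6°] cycloidal, h=25: θ=74.3° here. β=34.2, B=38.5. 25·(0.8883 − sin(2π·0.8883)/(2π)) = 24.7764 → s = 54.7764

54.7764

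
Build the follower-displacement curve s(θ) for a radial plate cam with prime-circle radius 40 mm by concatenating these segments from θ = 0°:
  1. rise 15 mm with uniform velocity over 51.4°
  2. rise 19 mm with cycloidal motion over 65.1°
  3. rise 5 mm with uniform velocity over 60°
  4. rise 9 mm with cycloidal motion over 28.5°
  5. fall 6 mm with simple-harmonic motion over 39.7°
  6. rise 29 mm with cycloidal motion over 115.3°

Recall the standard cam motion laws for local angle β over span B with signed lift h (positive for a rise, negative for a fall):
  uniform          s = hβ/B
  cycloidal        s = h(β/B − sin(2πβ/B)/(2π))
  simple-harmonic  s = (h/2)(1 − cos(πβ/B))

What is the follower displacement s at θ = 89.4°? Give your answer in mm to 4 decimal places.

seg 1 [0°–51.4°] uniform, h=15: full span → s += 15 → s = 15.0000
seg 2 [51.4°–116.5°] cycloidal, h=19: θ=89.4° here. β=38, B=65.1. 19·(0.5837 − sin(2π·0.5837)/(2π)) = 12.6089 → s = 27.6089

27.6089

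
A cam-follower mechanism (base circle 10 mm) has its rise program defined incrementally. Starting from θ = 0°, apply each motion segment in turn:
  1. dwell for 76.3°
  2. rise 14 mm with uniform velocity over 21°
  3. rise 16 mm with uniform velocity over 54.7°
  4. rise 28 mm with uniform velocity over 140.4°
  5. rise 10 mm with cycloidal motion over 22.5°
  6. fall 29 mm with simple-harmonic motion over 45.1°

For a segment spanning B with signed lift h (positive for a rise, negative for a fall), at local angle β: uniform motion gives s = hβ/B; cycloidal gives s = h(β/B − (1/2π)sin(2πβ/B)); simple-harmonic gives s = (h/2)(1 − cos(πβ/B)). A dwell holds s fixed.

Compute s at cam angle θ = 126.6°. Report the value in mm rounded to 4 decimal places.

seg 1 [0°–76.3°] dwell: s stays 0.0000
seg 2 [76.3°–97.3°] uniform, h=14: full span → s += 14 → s = 14.0000
seg 3 [97.3°–152°] uniform, h=16: θ=126.6° here. β=29.3, B=54.7. 16·29.3/54.7 = 8.5704 → s = 22.5704

22.5704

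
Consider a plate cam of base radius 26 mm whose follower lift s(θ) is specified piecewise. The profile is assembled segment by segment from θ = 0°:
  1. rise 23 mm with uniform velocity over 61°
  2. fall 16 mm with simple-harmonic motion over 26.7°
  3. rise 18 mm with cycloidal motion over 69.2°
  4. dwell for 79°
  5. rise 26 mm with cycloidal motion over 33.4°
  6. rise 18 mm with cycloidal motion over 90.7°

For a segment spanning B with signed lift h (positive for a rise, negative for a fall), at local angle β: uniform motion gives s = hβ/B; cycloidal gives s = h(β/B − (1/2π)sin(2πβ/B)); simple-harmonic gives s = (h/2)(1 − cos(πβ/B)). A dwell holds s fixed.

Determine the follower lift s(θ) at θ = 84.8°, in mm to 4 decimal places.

seg 1 [0°–61°] uniform, h=23: full span → s += 23 → s = 23.0000
seg 2 [61°–87.7°] simple-harmonic, h=-16: θ=84.8° here. β=23.8, B=26.7. -16/2·(1 − cos(π·0.8914)) = -15.5388 → s = 7.4612

7.4612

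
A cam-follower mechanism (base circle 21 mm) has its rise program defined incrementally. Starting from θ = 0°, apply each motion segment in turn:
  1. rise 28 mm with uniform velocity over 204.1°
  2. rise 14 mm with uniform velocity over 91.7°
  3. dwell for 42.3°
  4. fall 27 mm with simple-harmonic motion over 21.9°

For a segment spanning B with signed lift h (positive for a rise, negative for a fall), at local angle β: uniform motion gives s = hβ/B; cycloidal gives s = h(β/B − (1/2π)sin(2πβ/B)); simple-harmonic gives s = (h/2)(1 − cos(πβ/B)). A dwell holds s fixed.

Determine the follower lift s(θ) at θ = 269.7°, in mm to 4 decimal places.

seg 1 [0°–204.1°] uniform, h=28: full span → s += 28 → s = 28.0000
seg 2 [204.1°–295.8°] uniform, h=14: θ=269.7° here. β=65.6, B=91.7. 14·65.6/91.7 = 10.0153 → s = 38.0153

38.0153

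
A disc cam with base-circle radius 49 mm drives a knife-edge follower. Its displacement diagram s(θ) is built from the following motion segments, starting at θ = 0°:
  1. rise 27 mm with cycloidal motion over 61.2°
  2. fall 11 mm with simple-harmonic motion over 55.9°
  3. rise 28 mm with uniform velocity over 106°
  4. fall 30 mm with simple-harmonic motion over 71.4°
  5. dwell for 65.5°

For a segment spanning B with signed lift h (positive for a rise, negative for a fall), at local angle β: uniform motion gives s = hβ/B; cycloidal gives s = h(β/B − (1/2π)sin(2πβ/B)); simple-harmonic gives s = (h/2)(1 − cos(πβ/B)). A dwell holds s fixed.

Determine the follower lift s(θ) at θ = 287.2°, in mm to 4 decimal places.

seg 1 [0°–61.2°] cycloidal, h=27: full span → s += 27 → s = 27.0000
seg 2 [61.2°–117.1°] simple-harmonic, h=-11: full span → s += -11 → s = 16.0000
seg 3 [117.1°–223.1°] uniform, h=28: full span → s += 28 → s = 44.0000
seg 4 [223.1°–294.5°] simple-harmonic, h=-30: θ=287.2° here. β=64.1, B=71.4. -30/2·(1 − cos(π·0.8978)) = -29.2329 → s = 14.7671

14.7671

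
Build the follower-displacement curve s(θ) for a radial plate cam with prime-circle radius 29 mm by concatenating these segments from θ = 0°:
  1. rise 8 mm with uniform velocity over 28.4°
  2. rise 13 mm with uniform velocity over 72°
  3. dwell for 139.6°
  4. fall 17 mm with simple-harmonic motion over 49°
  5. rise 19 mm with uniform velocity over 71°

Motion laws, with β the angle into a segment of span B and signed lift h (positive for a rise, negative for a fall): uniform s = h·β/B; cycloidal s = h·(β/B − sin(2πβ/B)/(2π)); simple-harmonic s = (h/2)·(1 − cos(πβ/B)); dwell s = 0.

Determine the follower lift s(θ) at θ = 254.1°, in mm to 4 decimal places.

seg 1 [0°–28.4°] uniform, h=8: full span → s += 8 → s = 8.0000
seg 2 [28.4°–100.4°] uniform, h=13: full span → s += 13 → s = 21.0000
seg 3 [100.4°–240°] dwell: s stays 21.0000
seg 4 [240°–289°] simple-harmonic, h=-17: θ=254.1° here. β=14.1, B=49. -17/2·(1 − cos(π·0.2878)) = -3.2431 → s = 17.7569

17.7569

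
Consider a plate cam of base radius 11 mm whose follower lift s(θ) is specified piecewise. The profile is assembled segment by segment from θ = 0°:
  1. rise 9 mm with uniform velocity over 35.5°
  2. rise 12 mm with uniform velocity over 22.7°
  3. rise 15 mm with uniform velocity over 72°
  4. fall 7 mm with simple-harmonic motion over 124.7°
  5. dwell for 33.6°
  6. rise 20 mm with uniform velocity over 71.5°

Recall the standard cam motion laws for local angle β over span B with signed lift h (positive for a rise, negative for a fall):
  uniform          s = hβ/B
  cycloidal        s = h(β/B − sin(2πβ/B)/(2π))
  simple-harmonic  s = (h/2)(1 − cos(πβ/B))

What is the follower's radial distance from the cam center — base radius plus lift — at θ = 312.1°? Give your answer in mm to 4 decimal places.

seg 1 [0°–35.5°] uniform, h=9: full span → s += 9 → s = 9.0000
seg 2 [35.5°–58.2°] uniform, h=12: full span → s += 12 → s = 21.0000
seg 3 [58.2°–130.2°] uniform, h=15: full span → s += 15 → s = 36.0000
seg 4 [130.2°–254.9°] simple-harmonic, h=-7: full span → s += -7 → s = 29.0000
seg 5 [254.9°–288.5°] dwell: s stays 29.0000
seg 6 [288.5°–360°] uniform, h=20: θ=312.1° here. β=23.6, B=71.5. 20·23.6/71.5 = 6.6014 → s = 35.6014
radial distance = base radius + s = 11 + 35.6014 = 46.6014

46.6014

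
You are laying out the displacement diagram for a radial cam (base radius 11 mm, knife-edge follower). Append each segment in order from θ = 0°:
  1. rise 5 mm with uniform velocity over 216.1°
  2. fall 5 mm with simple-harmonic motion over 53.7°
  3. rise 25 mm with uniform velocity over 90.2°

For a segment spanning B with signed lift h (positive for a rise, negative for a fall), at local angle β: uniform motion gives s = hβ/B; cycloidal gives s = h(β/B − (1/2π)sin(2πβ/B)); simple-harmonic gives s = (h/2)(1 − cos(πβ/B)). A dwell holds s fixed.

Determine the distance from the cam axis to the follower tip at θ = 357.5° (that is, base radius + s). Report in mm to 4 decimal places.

seg 1 [0°–216.1°] uniform, h=5: full span → s += 5 → s = 5.0000
seg 2 [216.1°–269.8°] simple-harmonic, h=-5: full span → s += -5 → s = 0.0000
seg 3 [269.8°–360°] uniform, h=25: θ=357.5° here. β=87.7, B=90.2. 25·87.7/90.2 = 24.3071 → s = 24.3071
radial distance = base radius + s = 11 + 24.3071 = 35.3071

35.3071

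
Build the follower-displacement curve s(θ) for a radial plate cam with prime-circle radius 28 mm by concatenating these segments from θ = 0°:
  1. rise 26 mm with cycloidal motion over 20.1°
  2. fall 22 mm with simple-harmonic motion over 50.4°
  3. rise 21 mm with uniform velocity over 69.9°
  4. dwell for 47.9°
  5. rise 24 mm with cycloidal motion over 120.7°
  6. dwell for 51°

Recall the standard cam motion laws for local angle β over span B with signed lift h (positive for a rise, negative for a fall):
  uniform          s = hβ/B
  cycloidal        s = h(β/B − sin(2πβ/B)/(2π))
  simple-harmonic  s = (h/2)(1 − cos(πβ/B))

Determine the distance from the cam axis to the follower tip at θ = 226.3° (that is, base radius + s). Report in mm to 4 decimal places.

seg 1 [0°–20.1°] cycloidal, h=26: full span → s += 26 → s = 26.0000
seg 2 [20.1°–70.5°] simple-harmonic, h=-22: full span → s += -22 → s = 4.0000
seg 3 [70.5°–140.4°] uniform, h=21: full span → s += 21 → s = 25.0000
seg 4 [140.4°–188.3°] dwell: s stays 25.0000
seg 5 [188.3°–309°] cycloidal, h=24: θ=226.3° here. β=38, B=120.7. 24·(0.3148 − sin(2π·0.3148)/(2π)) = 4.0487 → s = 29.0487
radial distance = base radius + s = 28 + 29.0487 = 57.0487

57.0487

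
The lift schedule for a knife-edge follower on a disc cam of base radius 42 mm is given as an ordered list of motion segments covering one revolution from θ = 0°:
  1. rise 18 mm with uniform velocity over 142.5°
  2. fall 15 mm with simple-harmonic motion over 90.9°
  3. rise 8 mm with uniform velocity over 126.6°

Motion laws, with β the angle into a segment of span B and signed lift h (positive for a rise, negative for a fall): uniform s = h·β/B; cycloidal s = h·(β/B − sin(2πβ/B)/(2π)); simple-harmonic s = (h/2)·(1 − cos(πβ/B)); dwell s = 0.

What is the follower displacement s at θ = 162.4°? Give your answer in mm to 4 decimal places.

seg 1 [0°–142.5°] uniform, h=18: full span → s += 18 → s = 18.0000
seg 2 [142.5°–233.4°] simple-harmonic, h=-15: θ=162.4° here. β=19.9, B=90.9. -15/2·(1 − cos(π·0.2189)) = -1.7050 → s = 16.2950

16.2950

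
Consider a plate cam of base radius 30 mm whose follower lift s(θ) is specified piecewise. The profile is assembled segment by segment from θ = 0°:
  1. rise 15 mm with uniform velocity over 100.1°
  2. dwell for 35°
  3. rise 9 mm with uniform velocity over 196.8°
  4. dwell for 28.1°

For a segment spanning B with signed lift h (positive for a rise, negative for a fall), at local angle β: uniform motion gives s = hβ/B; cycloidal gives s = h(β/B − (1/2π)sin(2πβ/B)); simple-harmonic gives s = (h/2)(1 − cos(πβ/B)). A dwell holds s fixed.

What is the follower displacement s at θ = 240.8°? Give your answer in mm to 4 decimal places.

seg 1 [0°–100.1°] uniform, h=15: full span → s += 15 → s = 15.0000
seg 2 [100.1°–135.1°] dwell: s stays 15.0000
seg 3 [135.1°–331.9°] uniform, h=9: θ=240.8° here. β=105.7, B=196.8. 9·105.7/196.8 = 4.8338 → s = 19.8338

19.8338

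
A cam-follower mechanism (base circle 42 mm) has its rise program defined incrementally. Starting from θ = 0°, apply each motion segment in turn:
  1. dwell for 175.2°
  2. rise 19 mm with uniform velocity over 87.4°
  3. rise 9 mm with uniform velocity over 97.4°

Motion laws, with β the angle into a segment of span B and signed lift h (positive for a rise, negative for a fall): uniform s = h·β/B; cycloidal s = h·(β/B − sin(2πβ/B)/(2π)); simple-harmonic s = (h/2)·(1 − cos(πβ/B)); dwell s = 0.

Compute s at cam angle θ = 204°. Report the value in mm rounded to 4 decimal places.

seg 1 [0°–175.2°] dwell: s stays 0.0000
seg 2 [175.2°–262.6°] uniform, h=19: θ=204° here. β=28.8, B=87.4. 19·28.8/87.4 = 6.2609 → s = 6.2609

6.2609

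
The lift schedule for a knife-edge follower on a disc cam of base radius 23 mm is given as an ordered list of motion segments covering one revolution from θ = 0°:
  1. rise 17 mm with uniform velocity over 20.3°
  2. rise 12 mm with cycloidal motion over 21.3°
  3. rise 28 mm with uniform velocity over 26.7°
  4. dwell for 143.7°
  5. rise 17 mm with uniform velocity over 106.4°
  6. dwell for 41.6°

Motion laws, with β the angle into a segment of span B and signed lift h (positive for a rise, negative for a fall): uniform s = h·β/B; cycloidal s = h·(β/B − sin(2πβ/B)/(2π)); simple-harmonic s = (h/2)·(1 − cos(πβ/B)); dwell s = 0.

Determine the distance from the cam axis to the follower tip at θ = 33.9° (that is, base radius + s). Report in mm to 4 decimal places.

seg 1 [0°–20.3°] uniform, h=17: full span → s += 17 → s = 17.0000
seg 2 [20.3°–41.6°] cycloidal, h=12: θ=33.9° here. β=13.6, B=21.3. 12·(0.6385 − sin(2π·0.6385)/(2π)) = 9.1220 → s = 26.1220
radial distance = base radius + s = 23 + 26.1220 = 49.1220

49.1220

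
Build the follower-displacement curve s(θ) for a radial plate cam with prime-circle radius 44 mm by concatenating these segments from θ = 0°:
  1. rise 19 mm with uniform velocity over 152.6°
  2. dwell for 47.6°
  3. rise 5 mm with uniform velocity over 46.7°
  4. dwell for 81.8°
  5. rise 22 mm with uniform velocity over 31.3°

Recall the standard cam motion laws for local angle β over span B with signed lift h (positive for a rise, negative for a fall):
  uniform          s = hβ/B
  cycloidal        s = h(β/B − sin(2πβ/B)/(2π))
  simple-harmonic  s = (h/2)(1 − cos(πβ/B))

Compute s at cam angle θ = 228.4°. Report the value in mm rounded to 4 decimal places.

seg 1 [0°–152.6°] uniform, h=19: full span → s += 19 → s = 19.0000
seg 2 [152.6°–200.2°] dwell: s stays 19.0000
seg 3 [200.2°–246.9°] uniform, h=5: θ=228.4° here. β=28.2, B=46.7. 5·28.2/46.7 = 3.0193 → s = 22.0193

22.0193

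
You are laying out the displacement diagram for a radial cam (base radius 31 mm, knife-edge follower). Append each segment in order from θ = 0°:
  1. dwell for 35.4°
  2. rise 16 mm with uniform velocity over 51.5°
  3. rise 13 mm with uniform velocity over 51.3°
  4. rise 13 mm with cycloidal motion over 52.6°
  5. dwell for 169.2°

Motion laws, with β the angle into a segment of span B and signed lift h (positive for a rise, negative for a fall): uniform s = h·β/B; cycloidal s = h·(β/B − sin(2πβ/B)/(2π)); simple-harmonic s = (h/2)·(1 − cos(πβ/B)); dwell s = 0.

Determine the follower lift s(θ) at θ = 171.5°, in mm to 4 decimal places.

seg 1 [0°–35.4°] dwell: s stays 0.0000
seg 2 [35.4°–86.9°] uniform, h=16: full span → s += 16 → s = 16.0000
seg 3 [86.9°–138.2°] uniform, h=13: full span → s += 13 → s = 29.0000
seg 4 [138.2°–190.8°] cycloidal, h=13: θ=171.5° here. β=33.3, B=52.6. 13·(0.6331 − sin(2π·0.6331)/(2π)) = 9.7654 → s = 38.7654

38.7654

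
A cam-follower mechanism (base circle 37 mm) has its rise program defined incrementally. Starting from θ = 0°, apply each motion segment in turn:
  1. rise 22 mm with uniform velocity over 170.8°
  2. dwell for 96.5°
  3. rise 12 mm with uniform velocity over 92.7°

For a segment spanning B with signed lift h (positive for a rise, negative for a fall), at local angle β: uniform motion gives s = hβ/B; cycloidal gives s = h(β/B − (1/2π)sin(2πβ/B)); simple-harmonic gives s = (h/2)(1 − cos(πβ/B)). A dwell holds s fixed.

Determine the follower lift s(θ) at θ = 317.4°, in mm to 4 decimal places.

seg 1 [0°–170.8°] uniform, h=22: full span → s += 22 → s = 22.0000
seg 2 [170.8°–267.3°] dwell: s stays 22.0000
seg 3 [267.3°–360°] uniform, h=12: θ=317.4° here. β=50.1, B=92.7. 12·50.1/92.7 = 6.4854 → s = 28.4854

28.4854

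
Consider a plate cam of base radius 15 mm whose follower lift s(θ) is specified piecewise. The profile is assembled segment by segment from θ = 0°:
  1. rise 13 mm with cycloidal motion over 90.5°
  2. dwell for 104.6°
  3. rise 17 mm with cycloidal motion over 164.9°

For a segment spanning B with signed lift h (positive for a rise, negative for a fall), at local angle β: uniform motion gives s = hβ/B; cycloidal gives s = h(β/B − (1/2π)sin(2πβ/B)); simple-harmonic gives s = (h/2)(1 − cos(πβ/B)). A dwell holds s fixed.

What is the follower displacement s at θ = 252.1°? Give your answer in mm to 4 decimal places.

seg 1 [0°–90.5°] cycloidal, h=13: full span → s += 13 → s = 13.0000
seg 2 [90.5°–195.1°] dwell: s stays 13.0000
seg 3 [195.1°–360°] cycloidal, h=17: θ=252.1° here. β=57, B=164.9. 17·(0.3457 − sin(2π·0.3457)/(2π)) = 3.6449 → s = 16.6449

16.6449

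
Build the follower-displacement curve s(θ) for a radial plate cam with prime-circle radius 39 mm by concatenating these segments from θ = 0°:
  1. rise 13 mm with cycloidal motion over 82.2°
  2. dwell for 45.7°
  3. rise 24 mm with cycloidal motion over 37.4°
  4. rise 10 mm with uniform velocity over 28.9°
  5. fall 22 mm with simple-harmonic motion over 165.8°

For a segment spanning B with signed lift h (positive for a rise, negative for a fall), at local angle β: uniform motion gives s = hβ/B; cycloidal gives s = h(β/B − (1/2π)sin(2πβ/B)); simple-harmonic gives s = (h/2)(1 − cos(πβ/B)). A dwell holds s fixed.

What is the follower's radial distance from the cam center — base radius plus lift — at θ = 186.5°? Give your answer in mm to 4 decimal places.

seg 1 [0°–82.2°] cycloidal, h=13: full span → s += 13 → s = 13.0000
seg 2 [82.2°–127.9°] dwell: s stays 13.0000
seg 3 [127.9°–165.3°] cycloidal, h=24: full span → s += 24 → s = 37.0000
seg 4 [165.3°–194.2°] uniform, h=10: θ=186.5° here. β=21.2, B=28.9. 10·21.2/28.9 = 7.3356 → s = 44.3356
radial distance = base radius + s = 39 + 44.3356 = 83.3356

83.3356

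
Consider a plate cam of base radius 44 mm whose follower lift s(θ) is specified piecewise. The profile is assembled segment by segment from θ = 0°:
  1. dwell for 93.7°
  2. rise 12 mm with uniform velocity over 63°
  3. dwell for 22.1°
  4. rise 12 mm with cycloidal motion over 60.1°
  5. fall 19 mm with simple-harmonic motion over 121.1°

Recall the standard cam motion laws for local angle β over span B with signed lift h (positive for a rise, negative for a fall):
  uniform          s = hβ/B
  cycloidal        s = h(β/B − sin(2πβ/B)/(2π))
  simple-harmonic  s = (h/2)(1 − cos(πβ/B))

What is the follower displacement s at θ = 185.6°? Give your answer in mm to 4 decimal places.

seg 1 [0°–93.7°] dwell: s stays 0.0000
seg 2 [93.7°–156.7°] uniform, h=12: full span → s += 12 → s = 12.0000
seg 3 [156.7°–178.8°] dwell: s stays 12.0000
seg 4 [178.8°–238.9°] cycloidal, h=12: θ=185.6° here. β=6.8, B=60.1. 12·(0.1131 − sin(2π·0.1131)/(2π)) = 0.1115 → s = 12.1115

12.1115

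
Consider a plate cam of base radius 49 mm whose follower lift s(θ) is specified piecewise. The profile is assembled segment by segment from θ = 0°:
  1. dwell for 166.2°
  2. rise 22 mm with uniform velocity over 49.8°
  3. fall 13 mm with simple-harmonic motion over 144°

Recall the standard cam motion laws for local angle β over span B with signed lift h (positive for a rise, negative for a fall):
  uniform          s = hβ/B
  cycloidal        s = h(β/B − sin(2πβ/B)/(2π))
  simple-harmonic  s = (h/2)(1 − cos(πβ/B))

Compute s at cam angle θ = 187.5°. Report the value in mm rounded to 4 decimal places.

seg 1 [0°–166.2°] dwell: s stays 0.0000
seg 2 [166.2°–216°] uniform, h=22: θ=187.5° here. β=21.3, B=49.8. 22·21.3/49.8 = 9.4096 → s = 9.4096

9.4096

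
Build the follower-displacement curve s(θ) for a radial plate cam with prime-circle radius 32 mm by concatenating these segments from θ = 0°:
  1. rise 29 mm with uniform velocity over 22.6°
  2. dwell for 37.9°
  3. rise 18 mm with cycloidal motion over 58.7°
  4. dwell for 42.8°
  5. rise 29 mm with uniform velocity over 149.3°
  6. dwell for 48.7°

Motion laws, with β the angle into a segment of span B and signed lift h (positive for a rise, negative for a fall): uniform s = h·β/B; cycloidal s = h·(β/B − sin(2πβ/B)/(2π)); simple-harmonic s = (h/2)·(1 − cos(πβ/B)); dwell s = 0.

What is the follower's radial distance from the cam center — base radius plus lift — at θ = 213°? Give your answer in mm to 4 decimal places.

seg 1 [0°–22.6°] uniform, h=29: full span → s += 29 → s = 29.0000
seg 2 [22.6°–60.5°] dwell: s stays 29.0000
seg 3 [60.5°–119.2°] cycloidal, h=18: full span → s += 18 → s = 47.0000
seg 4 [119.2°–162°] dwell: s stays 47.0000
seg 5 [162°–311.3°] uniform, h=29: θ=213° here. β=51, B=149.3. 29·51/149.3 = 9.9062 → s = 56.9062
radial distance = base radius + s = 32 + 56.9062 = 88.9062

88.9062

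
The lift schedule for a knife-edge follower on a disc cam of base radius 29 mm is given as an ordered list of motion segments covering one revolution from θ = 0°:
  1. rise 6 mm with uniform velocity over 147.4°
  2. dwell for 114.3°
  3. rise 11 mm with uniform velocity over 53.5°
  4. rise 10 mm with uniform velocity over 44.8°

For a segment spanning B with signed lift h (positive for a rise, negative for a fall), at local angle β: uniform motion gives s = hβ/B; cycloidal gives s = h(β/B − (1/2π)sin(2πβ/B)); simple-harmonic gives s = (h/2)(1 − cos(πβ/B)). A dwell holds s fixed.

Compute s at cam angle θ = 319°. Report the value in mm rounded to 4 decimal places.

seg 1 [0°–147.4°] uniform, h=6: full span → s += 6 → s = 6.0000
seg 2 [147.4°–261.7°] dwell: s stays 6.0000
seg 3 [261.7°–315.2°] uniform, h=11: full span → s += 11 → s = 17.0000
seg 4 [315.2°–360°] uniform, h=10: θ=319° here. β=3.8, B=44.8. 10·3.8/44.8 = 0.8482 → s = 17.8482

17.8482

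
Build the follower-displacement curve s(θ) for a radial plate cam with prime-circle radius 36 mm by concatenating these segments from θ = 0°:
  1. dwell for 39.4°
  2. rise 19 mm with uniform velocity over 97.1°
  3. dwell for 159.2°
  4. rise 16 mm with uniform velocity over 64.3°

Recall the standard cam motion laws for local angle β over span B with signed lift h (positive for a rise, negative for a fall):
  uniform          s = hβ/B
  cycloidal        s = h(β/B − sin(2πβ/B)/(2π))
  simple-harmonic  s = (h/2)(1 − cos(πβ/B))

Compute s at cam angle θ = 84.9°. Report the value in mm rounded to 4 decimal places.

seg 1 [0°–39.4°] dwell: s stays 0.0000
seg 2 [39.4°–136.5°] uniform, h=19: θ=84.9° here. β=45.5, B=97.1. 19·45.5/97.1 = 8.9032 → s = 8.9032

8.9032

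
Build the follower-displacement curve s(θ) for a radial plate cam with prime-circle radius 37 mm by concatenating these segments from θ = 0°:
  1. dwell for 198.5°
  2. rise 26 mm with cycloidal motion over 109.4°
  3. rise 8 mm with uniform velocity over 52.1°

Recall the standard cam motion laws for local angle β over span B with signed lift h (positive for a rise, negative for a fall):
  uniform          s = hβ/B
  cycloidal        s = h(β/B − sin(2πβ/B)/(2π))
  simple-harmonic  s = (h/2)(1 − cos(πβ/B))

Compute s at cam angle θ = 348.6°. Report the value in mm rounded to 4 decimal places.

seg 1 [0°–198.5°] dwell: s stays 0.0000
seg 2 [198.5°–307.9°] cycloidal, h=26: full span → s += 26 → s = 26.0000
seg 3 [307.9°–360°] uniform, h=8: θ=348.6° here. β=40.7, B=52.1. 8·40.7/52.1 = 6.2495 → s = 32.2495

32.2495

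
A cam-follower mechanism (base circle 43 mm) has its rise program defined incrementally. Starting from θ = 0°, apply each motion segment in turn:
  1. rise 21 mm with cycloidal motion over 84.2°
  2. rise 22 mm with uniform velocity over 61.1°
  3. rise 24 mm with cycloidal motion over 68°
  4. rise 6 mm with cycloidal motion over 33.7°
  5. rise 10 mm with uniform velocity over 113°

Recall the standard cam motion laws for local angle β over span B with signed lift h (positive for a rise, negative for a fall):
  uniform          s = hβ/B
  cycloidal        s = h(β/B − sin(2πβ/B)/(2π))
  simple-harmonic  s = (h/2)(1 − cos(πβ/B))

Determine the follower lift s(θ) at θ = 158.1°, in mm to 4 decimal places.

seg 1 [0°–84.2°] cycloidal, h=21: full span → s += 21 → s = 21.0000
seg 2 [84.2°–145.3°] uniform, h=22: full span → s += 22 → s = 43.0000
seg 3 [145.3°–213.3°] cycloidal, h=24: θ=158.1° here. β=12.8, B=68. 24·(0.1882 − sin(2π·0.1882)/(2π)) = 0.9820 → s = 43.9820

43.9820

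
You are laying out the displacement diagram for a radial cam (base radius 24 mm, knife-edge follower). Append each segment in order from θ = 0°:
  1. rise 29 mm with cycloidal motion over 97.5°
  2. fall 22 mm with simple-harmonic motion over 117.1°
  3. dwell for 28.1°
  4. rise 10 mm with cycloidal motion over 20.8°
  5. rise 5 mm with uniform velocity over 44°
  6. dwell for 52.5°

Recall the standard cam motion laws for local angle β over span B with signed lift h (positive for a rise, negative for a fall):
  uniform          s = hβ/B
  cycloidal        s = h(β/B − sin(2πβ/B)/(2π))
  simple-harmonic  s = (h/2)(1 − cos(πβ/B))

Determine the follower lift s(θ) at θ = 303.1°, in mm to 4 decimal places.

seg 1 [0°–97.5°] cycloidal, h=29: full span → s += 29 → s = 29.0000
seg 2 [97.5°–214.6°] simple-harmonic, h=-22: full span → s += -22 → s = 7.0000
seg 3 [214.6°–242.7°] dwell: s stays 7.0000
seg 4 [242.7°–263.5°] cycloidal, h=10: full span → s += 10 → s = 17.0000
seg 5 [263.5°–307.5°] uniform, h=5: θ=303.1° here. β=39.6, B=44. 5·39.6/44 = 4.5000 → s = 21.5000

21.5000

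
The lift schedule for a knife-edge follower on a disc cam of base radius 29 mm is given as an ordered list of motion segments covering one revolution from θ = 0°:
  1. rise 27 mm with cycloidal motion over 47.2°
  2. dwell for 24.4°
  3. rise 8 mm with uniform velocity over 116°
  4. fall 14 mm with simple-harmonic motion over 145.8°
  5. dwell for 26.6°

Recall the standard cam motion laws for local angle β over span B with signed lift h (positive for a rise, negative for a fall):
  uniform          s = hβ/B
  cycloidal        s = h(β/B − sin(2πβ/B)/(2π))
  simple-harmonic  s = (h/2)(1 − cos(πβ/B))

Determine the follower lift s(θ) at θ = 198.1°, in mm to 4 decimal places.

seg 1 [0°–47.2°] cycloidal, h=27: full span → s += 27 → s = 27.0000
seg 2 [47.2°–71.6°] dwell: s stays 27.0000
seg 3 [71.6°–187.6°] uniform, h=8: full span → s += 8 → s = 35.0000
seg 4 [187.6°–333.4°] simple-harmonic, h=-14: θ=198.1° here. β=10.5, B=145.8. -14/2·(1 − cos(π·0.0720)) = -0.1784 → s = 34.8216

34.8216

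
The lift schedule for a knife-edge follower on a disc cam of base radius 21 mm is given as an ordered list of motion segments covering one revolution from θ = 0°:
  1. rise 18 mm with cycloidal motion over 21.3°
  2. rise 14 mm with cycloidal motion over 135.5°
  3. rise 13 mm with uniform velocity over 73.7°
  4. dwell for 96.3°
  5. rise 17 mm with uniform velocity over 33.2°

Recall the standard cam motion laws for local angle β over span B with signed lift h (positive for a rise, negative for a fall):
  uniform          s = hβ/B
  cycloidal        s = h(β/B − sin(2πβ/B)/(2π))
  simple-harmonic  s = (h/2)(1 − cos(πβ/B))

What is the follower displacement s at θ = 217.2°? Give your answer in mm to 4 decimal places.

seg 1 [0°–21.3°] cycloidal, h=18: full span → s += 18 → s = 18.0000
seg 2 [21.3°–156.8°] cycloidal, h=14: full span → s += 14 → s = 32.0000
seg 3 [156.8°–230.5°] uniform, h=13: θ=217.2° here. β=60.4, B=73.7. 13·60.4/73.7 = 10.6540 → s = 42.6540

42.6540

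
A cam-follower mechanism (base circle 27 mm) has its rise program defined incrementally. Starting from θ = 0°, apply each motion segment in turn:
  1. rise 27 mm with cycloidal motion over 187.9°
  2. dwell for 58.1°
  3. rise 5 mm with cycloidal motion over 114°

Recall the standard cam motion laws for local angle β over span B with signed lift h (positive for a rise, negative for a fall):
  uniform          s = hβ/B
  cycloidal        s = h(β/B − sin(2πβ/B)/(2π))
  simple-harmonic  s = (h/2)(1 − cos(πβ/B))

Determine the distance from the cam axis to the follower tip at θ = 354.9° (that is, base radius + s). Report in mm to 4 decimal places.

seg 1 [0°–187.9°] cycloidal, h=27: full span → s += 27 → s = 27.0000
seg 2 [187.9°–246°] dwell: s stays 27.0000
seg 3 [246°–360°] cycloidal, h=5: θ=354.9° here. β=108.9, B=114. 5·(0.9553 − sin(2π·0.9553)/(2π)) = 4.9971 → s = 31.9971
radial distance = base radius + s = 27 + 31.9971 = 58.9971

58.9971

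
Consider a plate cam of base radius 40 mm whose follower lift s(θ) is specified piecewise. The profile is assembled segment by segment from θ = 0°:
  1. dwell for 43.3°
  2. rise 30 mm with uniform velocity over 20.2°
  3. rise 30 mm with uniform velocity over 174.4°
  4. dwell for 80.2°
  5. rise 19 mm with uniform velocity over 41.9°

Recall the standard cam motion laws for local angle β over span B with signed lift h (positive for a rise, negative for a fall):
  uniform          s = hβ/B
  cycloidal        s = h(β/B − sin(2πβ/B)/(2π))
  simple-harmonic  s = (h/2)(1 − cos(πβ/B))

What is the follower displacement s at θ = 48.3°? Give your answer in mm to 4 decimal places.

seg 1 [0°–43.3°] dwell: s stays 0.0000
seg 2 [43.3°–63.5°] uniform, h=30: θ=48.3° here. β=5, B=20.2. 30·5/20.2 = 7.4257 → s = 7.4257

7.4257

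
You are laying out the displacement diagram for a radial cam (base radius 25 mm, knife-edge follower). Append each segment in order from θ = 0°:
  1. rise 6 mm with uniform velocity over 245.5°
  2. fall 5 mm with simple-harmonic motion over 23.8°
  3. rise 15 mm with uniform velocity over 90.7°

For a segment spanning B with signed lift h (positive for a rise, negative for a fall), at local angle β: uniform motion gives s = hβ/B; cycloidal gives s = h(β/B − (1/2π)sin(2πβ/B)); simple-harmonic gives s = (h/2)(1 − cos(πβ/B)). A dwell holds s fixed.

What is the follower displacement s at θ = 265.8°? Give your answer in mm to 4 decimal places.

seg 1 [0°–245.5°] uniform, h=6: full span → s += 6 → s = 6.0000
seg 2 [245.5°–269.3°] simple-harmonic, h=-5: θ=265.8° here. β=20.3, B=23.8. -5/2·(1 − cos(π·0.8529)) = -4.7379 → s = 1.2621

1.2621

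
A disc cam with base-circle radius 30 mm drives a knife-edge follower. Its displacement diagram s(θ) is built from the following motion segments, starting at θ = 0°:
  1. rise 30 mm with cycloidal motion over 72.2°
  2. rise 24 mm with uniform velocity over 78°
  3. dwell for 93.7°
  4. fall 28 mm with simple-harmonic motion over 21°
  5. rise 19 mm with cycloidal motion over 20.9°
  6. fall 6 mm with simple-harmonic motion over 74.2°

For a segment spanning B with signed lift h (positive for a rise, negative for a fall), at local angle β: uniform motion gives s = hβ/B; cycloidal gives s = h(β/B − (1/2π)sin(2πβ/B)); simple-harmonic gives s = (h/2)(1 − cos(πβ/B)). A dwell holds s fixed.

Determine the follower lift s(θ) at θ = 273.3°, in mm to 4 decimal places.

seg 1 [0°–72.2°] cycloidal, h=30: full span → s += 30 → s = 30.0000
seg 2 [72.2°–150.2°] uniform, h=24: full span → s += 24 → s = 54.0000
seg 3 [150.2°–243.9°] dwell: s stays 54.0000
seg 4 [243.9°–264.9°] simple-harmonic, h=-28: full span → s += -28 → s = 26.0000
seg 5 [264.9°–285.8°] cycloidal, h=19: θ=273.3° here. β=8.4, B=20.9. 19·(0.4019 − sin(2π·0.4019)/(2π)) = 5.8885 → s = 31.8885

31.8885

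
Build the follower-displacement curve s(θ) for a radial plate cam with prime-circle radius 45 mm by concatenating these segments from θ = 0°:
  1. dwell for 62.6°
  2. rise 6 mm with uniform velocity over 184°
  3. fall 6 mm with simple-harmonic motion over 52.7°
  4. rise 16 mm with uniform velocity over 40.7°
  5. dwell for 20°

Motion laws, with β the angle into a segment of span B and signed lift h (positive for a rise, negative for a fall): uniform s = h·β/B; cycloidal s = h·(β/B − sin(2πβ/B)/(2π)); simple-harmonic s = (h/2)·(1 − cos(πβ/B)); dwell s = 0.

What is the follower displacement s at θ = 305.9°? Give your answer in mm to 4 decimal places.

seg 1 [0°–62.6°] dwell: s stays 0.0000
seg 2 [62.6°–246.6°] uniform, h=6: full span → s += 6 → s = 6.0000
seg 3 [246.6°–299.3°] simple-harmonic, h=-6: full span → s += -6 → s = 0.0000
seg 4 [299.3°–340°] uniform, h=16: θ=305.9° here. β=6.6, B=40.7. 16·6.6/40.7 = 2.5946 → s = 2.5946

2.5946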